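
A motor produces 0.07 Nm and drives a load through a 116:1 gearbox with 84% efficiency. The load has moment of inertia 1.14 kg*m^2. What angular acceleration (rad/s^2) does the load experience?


tau_out = tau_motor * N * eta
= 0.07 * 116 * 0.84 = 6.8208 Nm
alpha = tau_out / I = 6.8208 / 1.14
= 5.9832 rad/s^2


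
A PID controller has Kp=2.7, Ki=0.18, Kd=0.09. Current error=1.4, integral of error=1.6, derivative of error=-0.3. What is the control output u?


u = Kp*e + Ki*int(e) + Kd*de/dt
= 2.7*1.4 + 0.18*1.6 + 0.09*(-0.3)
= 3.78 + 0.288 + -0.027
= 4.041


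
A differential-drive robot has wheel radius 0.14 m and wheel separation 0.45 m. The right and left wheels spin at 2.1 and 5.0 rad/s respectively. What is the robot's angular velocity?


vR = r*wR = 0.14*2.1 = 0.294 m/s
vL = r*wL = 0.14*5.0 = 0.7 m/s
v = (vR+vL)/2 = 0.497 m/s
omega = (vR-vL)/L = -0.9022 rad/s
angular velocity = -0.9022 rad/s


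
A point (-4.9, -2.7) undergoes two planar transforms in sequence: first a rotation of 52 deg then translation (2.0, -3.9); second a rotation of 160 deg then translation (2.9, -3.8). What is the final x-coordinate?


After transform 1:
x1 = cos(52)*-4.9 - sin(52)*-2.7 + 2.0 = 1.1109
y1 = sin(52)*-4.9 + cos(52)*-2.7 + -3.9 = -9.4235
After transform 2:
x2 = cos(160)*1.1109 - sin(160)*-9.4235 + 2.9
= 5.0791


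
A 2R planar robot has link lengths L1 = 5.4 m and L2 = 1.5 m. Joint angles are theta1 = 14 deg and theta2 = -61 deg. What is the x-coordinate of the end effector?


Convert angles to radians: theta1 = 0.2443, theta2 = -1.0647
x = L1*cos(theta1) + L2*cos(theta1+theta2)
x = 5.2396 + 1.023
x = 6.2626


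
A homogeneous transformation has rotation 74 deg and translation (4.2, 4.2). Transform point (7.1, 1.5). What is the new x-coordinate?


x' = cos(theta)*px - sin(theta)*py + tx
= 0.2756*7.1 - 0.9613*1.5 + 4.2
= 4.7151


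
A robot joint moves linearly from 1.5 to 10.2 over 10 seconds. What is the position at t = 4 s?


s = t/T = 4/10 = 0.4
p(t) = p0 + (pf-p0)*s
= 1.5 + (10.2 - 1.5) * 0.4
= 4.98


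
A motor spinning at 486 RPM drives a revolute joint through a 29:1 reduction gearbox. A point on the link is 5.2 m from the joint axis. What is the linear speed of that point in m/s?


omega_motor = 486 * 2*pi/60 = 50.8938 rad/s
omega_joint = omega_motor / 29 = 1.755 rad/s
v = omega_joint * r = 1.755 * 5.2
= 9.1258 m/s


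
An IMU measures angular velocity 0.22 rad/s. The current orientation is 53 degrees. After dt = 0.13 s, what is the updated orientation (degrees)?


delta_theta = w * dt = 0.22 * 0.13 = 0.0286 rad
= 1.6387 deg
theta_new = 53 + 1.6387 = 54.6387 deg


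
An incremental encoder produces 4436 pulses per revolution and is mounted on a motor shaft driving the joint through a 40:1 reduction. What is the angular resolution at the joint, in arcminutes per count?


counts per rev = 4436
effective counts at joint = 4436 * 40 = 177440
resolution = 360*60 / 177440
= 0.1217 arcmin/count


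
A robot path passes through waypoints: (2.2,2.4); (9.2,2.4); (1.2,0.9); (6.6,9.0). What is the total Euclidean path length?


Segment lengths:
  seg1 = sqrt((7.0)^2 + (0.0)^2) = 7.0
  seg2 = sqrt((-8.0)^2 + (-1.5)^2) = 8.1394
  seg3 = sqrt((5.4)^2 + (8.1)^2) = 9.735
Total = 24.8744


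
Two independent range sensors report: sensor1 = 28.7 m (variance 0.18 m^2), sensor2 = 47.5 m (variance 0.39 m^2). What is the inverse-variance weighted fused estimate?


w1 = (1/var1) / (1/var1 + 1/var2)
   = 5.5556 / (5.5556 + 2.5641) = 0.6842
w2 = 1 - w1 = 0.3158
fused = w1*s1 + w2*s2 = 19.6368 + 15.0
= 34.6368 m


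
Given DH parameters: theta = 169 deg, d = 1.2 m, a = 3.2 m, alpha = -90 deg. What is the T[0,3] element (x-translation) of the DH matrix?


T[0,3] = a * cos(theta)
= 3.2 * cos(169 deg)
= 3.2 * -0.9816
= -3.1412


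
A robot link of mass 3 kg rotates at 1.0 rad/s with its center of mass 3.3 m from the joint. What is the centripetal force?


F = m * omega^2 * r
= 3 * 1.0^2 * 3.3
= 3 * 1.0 * 3.3
= 9.9 N


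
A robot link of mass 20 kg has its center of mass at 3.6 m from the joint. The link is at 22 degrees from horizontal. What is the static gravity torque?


tau = m*g*L*cos(angle)
= 20 * 9.81 * 3.6 * cos(22 deg)
= 20 * 9.81 * 3.6 * 0.9272
= 654.8885 Nm


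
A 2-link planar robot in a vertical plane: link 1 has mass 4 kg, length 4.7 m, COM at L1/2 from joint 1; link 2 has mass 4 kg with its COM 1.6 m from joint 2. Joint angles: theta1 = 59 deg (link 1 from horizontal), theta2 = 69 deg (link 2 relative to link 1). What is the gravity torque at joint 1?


Horizontal distance from joint 1 to link-1 COM:
  x_c1 = (L1/2)*cos(t1) = 2.35 * 0.515 = 1.2103 m
Horizontal distance from joint 1 to link-2 COM:
  x_c2 = L1*cos(t1) + Lc2*cos(t1+t2)
       = 4.7*0.515 + 1.6*-0.6157 = 1.4356 m
tau1 = m1*g*x_c1 + m2*g*x_c2
     = 4*9.81*1.2103 + 4*9.81*1.4356
     = 47.4937 + 56.3338
     = 103.8275 Nm


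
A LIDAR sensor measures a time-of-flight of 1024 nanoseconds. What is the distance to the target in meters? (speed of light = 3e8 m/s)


tof = 1024 ns = 1.024e-06 s
dist = c * tof / 2
= 3e8 * 1.024e-06 / 2
= 153.6 m


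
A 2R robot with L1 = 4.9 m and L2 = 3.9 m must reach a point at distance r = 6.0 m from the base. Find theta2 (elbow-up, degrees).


cos(theta2) = (r^2 - L1^2 - L2^2) / (2*L1*L2)
cos(theta2) = (36.0 - 24.01 - 15.21) / 38.22
cos(theta2) = -0.084249
theta2 = 94.8328 degrees


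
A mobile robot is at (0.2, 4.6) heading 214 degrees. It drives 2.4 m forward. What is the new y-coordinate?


y_new = y0 + d*sin(theta)
= 4.6 + 2.4*sin(214)
= 4.6 + -1.3421
= 3.2579


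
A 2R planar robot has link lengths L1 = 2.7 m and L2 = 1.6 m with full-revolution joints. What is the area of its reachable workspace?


r_max = L1 + L2 = 4.3 m
r_min = |L1 - L2| = 1.1 m
Area = pi*(r_max^2 - r_min^2)
= pi*(18.49 - 1.21)
= pi * 17.28
= 54.2867 m^2


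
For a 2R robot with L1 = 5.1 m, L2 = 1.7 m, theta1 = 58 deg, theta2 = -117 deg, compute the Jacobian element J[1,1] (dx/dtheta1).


J[1,1] = -L1*sin(t1) - L2*sin(t1+t2)
= -5.1*sin(58) - 1.7*sin(-59)
= -2.8679


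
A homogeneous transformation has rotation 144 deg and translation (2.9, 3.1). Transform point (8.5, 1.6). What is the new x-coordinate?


x' = cos(theta)*px - sin(theta)*py + tx
= -0.809*8.5 - 0.5878*1.6 + 2.9
= -4.9171


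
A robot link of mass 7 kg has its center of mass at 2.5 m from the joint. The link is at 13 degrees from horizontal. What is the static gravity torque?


tau = m*g*L*cos(angle)
= 7 * 9.81 * 2.5 * cos(13 deg)
= 7 * 9.81 * 2.5 * 0.9744
= 167.275 Nm


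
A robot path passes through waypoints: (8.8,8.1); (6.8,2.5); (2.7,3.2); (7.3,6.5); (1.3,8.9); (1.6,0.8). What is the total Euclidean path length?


Segment lengths:
  seg1 = sqrt((-2.0)^2 + (-5.6)^2) = 5.9464
  seg2 = sqrt((-4.1)^2 + (0.7)^2) = 4.1593
  seg3 = sqrt((4.6)^2 + (3.3)^2) = 5.6613
  seg4 = sqrt((-6.0)^2 + (2.4)^2) = 6.4622
  seg5 = sqrt((0.3)^2 + (-8.1)^2) = 8.1056
Total = 30.3348


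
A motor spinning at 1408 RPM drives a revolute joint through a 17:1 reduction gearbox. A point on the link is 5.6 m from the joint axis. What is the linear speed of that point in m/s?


omega_motor = 1408 * 2*pi/60 = 147.4454 rad/s
omega_joint = omega_motor / 17 = 8.6733 rad/s
v = omega_joint * r = 8.6733 * 5.6
= 48.5703 m/s


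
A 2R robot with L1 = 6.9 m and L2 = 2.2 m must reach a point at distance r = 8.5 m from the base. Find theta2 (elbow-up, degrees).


cos(theta2) = (r^2 - L1^2 - L2^2) / (2*L1*L2)
cos(theta2) = (72.25 - 47.61 - 4.84) / 30.36
cos(theta2) = 0.652174
theta2 = 49.2943 degrees


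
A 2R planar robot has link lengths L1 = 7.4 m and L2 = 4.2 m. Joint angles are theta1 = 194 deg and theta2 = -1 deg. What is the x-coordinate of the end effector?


Convert angles to radians: theta1 = 3.3859, theta2 = -0.0175
x = L1*cos(theta1) + L2*cos(theta1+theta2)
x = -7.1802 + -4.0924
x = -11.2725


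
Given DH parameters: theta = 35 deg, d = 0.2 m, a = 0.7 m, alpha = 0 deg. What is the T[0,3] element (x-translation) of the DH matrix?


T[0,3] = a * cos(theta)
= 0.7 * cos(35 deg)
= 0.7 * 0.8192
= 0.5734


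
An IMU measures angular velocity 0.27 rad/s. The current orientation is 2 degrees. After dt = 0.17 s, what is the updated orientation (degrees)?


delta_theta = w * dt = 0.27 * 0.17 = 0.0459 rad
= 2.6299 deg
theta_new = 2 + 2.6299 = 4.6299 deg


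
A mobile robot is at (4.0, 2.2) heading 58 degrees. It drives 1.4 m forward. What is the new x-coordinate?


x_new = x0 + d*cos(theta)
= 4.0 + 1.4*cos(58)
= 4.0 + 0.7419
= 4.7419


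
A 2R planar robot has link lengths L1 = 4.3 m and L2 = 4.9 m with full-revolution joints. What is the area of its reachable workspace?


r_max = L1 + L2 = 9.2 m
r_min = |L1 - L2| = 0.6 m
Area = pi*(r_max^2 - r_min^2)
= pi*(84.64 - 0.36)
= pi * 84.28
= 264.7734 m^2


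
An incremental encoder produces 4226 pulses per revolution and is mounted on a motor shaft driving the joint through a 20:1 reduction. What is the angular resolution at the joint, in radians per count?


counts per rev = 4226
effective counts at joint = 4226 * 20 = 84520
resolution = 2*pi / 84520
= 7.4340e-05 rad/count


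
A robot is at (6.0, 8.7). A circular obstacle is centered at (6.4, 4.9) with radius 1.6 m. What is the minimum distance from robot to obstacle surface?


center_dist = sqrt((6.0-6.4)^2 + (8.7-4.9)^2)
= sqrt(0.16 + 14.44)
= 3.821
min_dist = center_dist - radius = 3.821 - 1.6 = 2.221 m


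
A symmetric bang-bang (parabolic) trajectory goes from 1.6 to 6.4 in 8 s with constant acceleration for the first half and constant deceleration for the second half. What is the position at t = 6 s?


Symmetric rest-to-rest: each phase covers (pf-p0)/2 in time T/2. 0.5*a*(T/2)^2 = (pf-p0)/2 => a = 4*(pf-p0)/T^2
a = 4*(6.4-1.6)/8^2 = 0.3
t = 6 is in the deceleration phase (t > T/2).
p = pf - 0.5*a*(T-t)^2 = 6.4 - 0.5*0.3*2^2
= 5.8


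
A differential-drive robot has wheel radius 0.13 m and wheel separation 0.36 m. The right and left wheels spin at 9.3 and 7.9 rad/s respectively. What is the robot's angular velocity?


vR = r*wR = 0.13*9.3 = 1.209 m/s
vL = r*wL = 0.13*7.9 = 1.027 m/s
v = (vR+vL)/2 = 1.118 m/s
omega = (vR-vL)/L = 0.5056 rad/s
angular velocity = 0.5056 rad/s


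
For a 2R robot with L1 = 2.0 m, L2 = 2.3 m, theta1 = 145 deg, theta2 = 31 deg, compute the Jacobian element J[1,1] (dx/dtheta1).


J[1,1] = -L1*sin(t1) - L2*sin(t1+t2)
= -2.0*sin(145) - 2.3*sin(176)
= -1.3076


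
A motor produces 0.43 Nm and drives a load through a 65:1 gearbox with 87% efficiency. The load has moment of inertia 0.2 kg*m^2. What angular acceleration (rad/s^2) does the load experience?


tau_out = tau_motor * N * eta
= 0.43 * 65 * 0.87 = 24.3165 Nm
alpha = tau_out / I = 24.3165 / 0.2
= 121.5825 rad/s^2


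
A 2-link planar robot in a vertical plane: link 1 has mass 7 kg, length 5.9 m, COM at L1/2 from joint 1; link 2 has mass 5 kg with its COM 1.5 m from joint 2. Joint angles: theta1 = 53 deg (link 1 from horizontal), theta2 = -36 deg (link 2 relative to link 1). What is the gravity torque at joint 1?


Horizontal distance from joint 1 to link-1 COM:
  x_c1 = (L1/2)*cos(t1) = 2.95 * 0.6018 = 1.7754 m
Horizontal distance from joint 1 to link-2 COM:
  x_c2 = L1*cos(t1) + Lc2*cos(t1+t2)
       = 5.9*0.6018 + 1.5*0.9563 = 4.9852 m
tau1 = m1*g*x_c1 + m2*g*x_c2
     = 7*9.81*1.7754 + 5*9.81*4.9852
     = 121.9136 + 244.5224
     = 366.436 Nm


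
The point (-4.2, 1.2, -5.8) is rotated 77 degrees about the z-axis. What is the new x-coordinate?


Rotation about z-axis: x' = x*cos(theta) - y*sin(theta)
= -4.2 * 0.225 - 1.2 * 0.9744
= -2.114


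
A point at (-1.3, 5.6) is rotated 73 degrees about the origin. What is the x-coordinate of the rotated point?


x' = x*cos(theta) - y*sin(theta)
cos(73 deg) = 0.2924, sin(73 deg) = 0.9563
x' = -1.3 * 0.2924 - 5.6 * 0.9563
= -0.3801 - 5.3553
= -5.7354


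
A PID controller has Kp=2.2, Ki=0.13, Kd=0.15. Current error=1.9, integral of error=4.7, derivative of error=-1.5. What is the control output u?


u = Kp*e + Ki*int(e) + Kd*de/dt
= 2.2*1.9 + 0.13*4.7 + 0.15*(-1.5)
= 4.18 + 0.611 + -0.225
= 4.566


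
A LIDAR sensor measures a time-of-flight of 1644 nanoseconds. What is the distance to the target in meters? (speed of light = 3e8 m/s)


tof = 1644 ns = 1.644e-06 s
dist = c * tof / 2
= 3e8 * 1.644e-06 / 2
= 246.6 m


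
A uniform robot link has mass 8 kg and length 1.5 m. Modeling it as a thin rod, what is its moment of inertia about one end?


I = (1/3) * m * L^2
= (1/3) * 8 * 1.5^2
= 0.333333 * 8 * 2.25
= 6.0 kg*m^2


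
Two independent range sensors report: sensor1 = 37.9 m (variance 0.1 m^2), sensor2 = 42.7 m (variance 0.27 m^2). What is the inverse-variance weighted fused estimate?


w1 = (1/var1) / (1/var1 + 1/var2)
   = 10.0 / (10.0 + 3.7037) = 0.7297
w2 = 1 - w1 = 0.2703
fused = w1*s1 + w2*s2 = 27.6568 + 11.5405
= 39.1973 m


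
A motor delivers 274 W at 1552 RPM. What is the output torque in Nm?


omega = 1552 * 2*pi/60 = 162.5251 rad/s
tau = P / omega = 274 / 162.5251
= 1.6859 Nm


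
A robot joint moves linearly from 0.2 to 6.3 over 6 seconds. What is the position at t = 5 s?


s = t/T = 5/6 = 0.8333
p(t) = p0 + (pf-p0)*s
= 0.2 + (6.3 - 0.2) * 0.8333
= 5.2833


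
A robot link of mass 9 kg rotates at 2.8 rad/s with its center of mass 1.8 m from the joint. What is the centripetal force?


F = m * omega^2 * r
= 9 * 2.8^2 * 1.8
= 9 * 7.84 * 1.8
= 127.008 N


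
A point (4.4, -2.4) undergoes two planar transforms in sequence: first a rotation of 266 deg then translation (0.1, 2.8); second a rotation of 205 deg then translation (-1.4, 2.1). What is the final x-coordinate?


After transform 1:
x1 = cos(266)*4.4 - sin(266)*-2.4 + 0.1 = -2.6011
y1 = sin(266)*4.4 + cos(266)*-2.4 + 2.8 = -1.4219
After transform 2:
x2 = cos(205)*-2.6011 - sin(205)*-1.4219 + -1.4
= 0.3565


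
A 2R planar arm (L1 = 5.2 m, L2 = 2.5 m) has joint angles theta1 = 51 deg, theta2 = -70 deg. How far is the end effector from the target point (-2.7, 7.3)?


End effector via forward kinematics:
x = L1*cos(t1) + L2*cos(t1+t2) = 5.6363
y = L1*sin(t1) + L2*sin(t1+t2) = 3.2272
Distance to target:
d = sqrt((-2.7 - 5.6363)^2 + (7.3 - 3.2272)^2)
= sqrt(69.4933 + 16.5874)
= 9.278 m


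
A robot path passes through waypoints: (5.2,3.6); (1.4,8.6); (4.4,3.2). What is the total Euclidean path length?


Segment lengths:
  seg1 = sqrt((-3.8)^2 + (5.0)^2) = 6.2801
  seg2 = sqrt((3.0)^2 + (-5.4)^2) = 6.1774
Total = 12.4575


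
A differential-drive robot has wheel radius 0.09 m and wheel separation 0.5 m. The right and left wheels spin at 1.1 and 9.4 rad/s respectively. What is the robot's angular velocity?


vR = r*wR = 0.09*1.1 = 0.099 m/s
vL = r*wL = 0.09*9.4 = 0.846 m/s
v = (vR+vL)/2 = 0.4725 m/s
omega = (vR-vL)/L = -1.494 rad/s
angular velocity = -1.494 rad/s


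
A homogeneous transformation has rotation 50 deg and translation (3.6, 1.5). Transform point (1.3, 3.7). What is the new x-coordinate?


x' = cos(theta)*px - sin(theta)*py + tx
= 0.6428*1.3 - 0.766*3.7 + 3.6
= 1.6013


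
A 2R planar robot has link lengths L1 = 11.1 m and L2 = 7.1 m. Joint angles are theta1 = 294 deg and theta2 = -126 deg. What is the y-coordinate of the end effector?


Convert angles to radians: theta1 = 5.1313, theta2 = -2.1991
y = L1*sin(theta1) + L2*sin(theta1+theta2)
y = -10.1404 + 1.4762
y = -8.6642


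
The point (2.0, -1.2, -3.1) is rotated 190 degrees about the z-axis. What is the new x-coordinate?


Rotation about z-axis: x' = x*cos(theta) - y*sin(theta)
= 2.0 * -0.9848 - -1.2 * -0.1736
= -2.178


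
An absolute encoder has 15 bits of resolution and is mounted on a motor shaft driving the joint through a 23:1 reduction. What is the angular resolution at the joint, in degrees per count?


counts = 2^15 = 32768
effective counts at joint = 32768 * 23 = 753664
resolution = 360 / 753664
= 4.7767e-04 deg/count


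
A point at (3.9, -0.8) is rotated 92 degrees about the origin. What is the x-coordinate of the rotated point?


x' = x*cos(theta) - y*sin(theta)
cos(92 deg) = -0.0349, sin(92 deg) = 0.9994
x' = 3.9 * -0.0349 - -0.8 * 0.9994
= -0.1361 - -0.7995
= 0.6634


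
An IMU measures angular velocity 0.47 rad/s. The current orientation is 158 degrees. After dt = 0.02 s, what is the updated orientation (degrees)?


delta_theta = w * dt = 0.47 * 0.02 = 0.0094 rad
= 0.5386 deg
theta_new = 158 + 0.5386 = 158.5386 deg


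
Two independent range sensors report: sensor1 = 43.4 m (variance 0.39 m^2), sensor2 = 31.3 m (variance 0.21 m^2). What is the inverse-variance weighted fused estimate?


w1 = (1/var1) / (1/var1 + 1/var2)
   = 2.5641 / (2.5641 + 4.7619) = 0.35
w2 = 1 - w1 = 0.65
fused = w1*s1 + w2*s2 = 15.19 + 20.345
= 35.535 m


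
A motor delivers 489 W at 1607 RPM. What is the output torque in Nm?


omega = 1607 * 2*pi/60 = 168.2846 rad/s
tau = P / omega = 489 / 168.2846
= 2.9058 Nm


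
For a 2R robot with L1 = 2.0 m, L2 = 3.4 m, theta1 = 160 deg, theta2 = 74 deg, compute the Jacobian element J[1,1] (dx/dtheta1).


J[1,1] = -L1*sin(t1) - L2*sin(t1+t2)
= -2.0*sin(160) - 3.4*sin(234)
= 2.0666


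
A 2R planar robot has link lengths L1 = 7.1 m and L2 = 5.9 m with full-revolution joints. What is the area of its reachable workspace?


r_max = L1 + L2 = 13.0 m
r_min = |L1 - L2| = 1.2 m
Area = pi*(r_max^2 - r_min^2)
= pi*(169.0 - 1.44)
= pi * 167.56
= 526.4053 m^2


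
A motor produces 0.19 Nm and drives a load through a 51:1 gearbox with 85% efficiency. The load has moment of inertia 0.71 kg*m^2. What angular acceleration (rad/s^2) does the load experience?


tau_out = tau_motor * N * eta
= 0.19 * 51 * 0.85 = 8.2365 Nm
alpha = tau_out / I = 8.2365 / 0.71
= 11.6007 rad/s^2


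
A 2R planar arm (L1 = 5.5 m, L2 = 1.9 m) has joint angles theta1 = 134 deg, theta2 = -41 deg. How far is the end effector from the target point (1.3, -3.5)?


End effector via forward kinematics:
x = L1*cos(t1) + L2*cos(t1+t2) = -3.9201
y = L1*sin(t1) + L2*sin(t1+t2) = 5.8538
Distance to target:
d = sqrt((1.3 - -3.9201)^2 + (-3.5 - 5.8538)^2)
= sqrt(27.249 + 87.4929)
= 10.7118 m


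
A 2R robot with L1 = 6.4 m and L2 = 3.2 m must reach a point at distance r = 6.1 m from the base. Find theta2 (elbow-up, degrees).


cos(theta2) = (r^2 - L1^2 - L2^2) / (2*L1*L2)
cos(theta2) = (37.21 - 40.96 - 10.24) / 40.96
cos(theta2) = -0.341553
theta2 = 109.9715 degrees


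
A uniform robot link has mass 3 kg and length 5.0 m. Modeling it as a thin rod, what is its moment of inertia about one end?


I = (1/3) * m * L^2
= (1/3) * 3 * 5.0^2
= 0.333333 * 3 * 25.0
= 25.0 kg*m^2


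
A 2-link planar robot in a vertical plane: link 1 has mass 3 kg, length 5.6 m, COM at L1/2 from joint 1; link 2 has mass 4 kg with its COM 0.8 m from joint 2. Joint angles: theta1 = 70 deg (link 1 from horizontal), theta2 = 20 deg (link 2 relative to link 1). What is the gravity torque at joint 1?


Horizontal distance from joint 1 to link-1 COM:
  x_c1 = (L1/2)*cos(t1) = 2.8 * 0.342 = 0.9577 m
Horizontal distance from joint 1 to link-2 COM:
  x_c2 = L1*cos(t1) + Lc2*cos(t1+t2)
       = 5.6*0.342 + 0.8*0.0 = 1.9153 m
tau1 = m1*g*x_c1 + m2*g*x_c2
     = 3*9.81*0.9577 + 4*9.81*1.9153
     = 28.1838 + 75.1569
     = 103.3407 Nm


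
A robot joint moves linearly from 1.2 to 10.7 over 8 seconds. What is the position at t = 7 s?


s = t/T = 7/8 = 0.875
p(t) = p0 + (pf-p0)*s
= 1.2 + (10.7 - 1.2) * 0.875
= 9.5125


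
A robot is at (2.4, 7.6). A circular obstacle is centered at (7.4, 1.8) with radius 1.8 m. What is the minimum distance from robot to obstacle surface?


center_dist = sqrt((2.4-7.4)^2 + (7.6-1.8)^2)
= sqrt(25.0 + 33.64)
= 7.6577
min_dist = center_dist - radius = 7.6577 - 1.8 = 5.8577 m


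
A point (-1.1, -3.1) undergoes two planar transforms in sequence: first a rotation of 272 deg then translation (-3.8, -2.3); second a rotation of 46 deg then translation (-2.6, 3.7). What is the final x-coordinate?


After transform 1:
x1 = cos(272)*-1.1 - sin(272)*-3.1 + -3.8 = -6.9365
y1 = sin(272)*-1.1 + cos(272)*-3.1 + -2.3 = -1.3089
After transform 2:
x2 = cos(46)*-6.9365 - sin(46)*-1.3089 + -2.6
= -6.477


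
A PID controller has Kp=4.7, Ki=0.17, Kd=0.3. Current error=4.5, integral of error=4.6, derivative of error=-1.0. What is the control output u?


u = Kp*e + Ki*int(e) + Kd*de/dt
= 4.7*4.5 + 0.17*4.6 + 0.3*(-1.0)
= 21.15 + 0.782 + -0.3
= 21.632


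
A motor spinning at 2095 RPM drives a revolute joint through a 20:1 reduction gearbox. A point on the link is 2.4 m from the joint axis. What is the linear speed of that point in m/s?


omega_motor = 2095 * 2*pi/60 = 219.3879 rad/s
omega_joint = omega_motor / 20 = 10.9694 rad/s
v = omega_joint * r = 10.9694 * 2.4
= 26.3265 m/s


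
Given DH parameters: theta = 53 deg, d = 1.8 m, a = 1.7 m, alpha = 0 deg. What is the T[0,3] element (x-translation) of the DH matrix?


T[0,3] = a * cos(theta)
= 1.7 * cos(53 deg)
= 1.7 * 0.6018
= 1.0231


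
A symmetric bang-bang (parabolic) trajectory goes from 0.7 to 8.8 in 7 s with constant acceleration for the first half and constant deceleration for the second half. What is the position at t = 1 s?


Symmetric rest-to-rest: each phase covers (pf-p0)/2 in time T/2. 0.5*a*(T/2)^2 = (pf-p0)/2 => a = 4*(pf-p0)/T^2
a = 4*(8.8-0.7)/7^2 = 0.6612
t = 1 is in the acceleration phase (t <= T/2).
p = p0 + 0.5*a*t^2 = 0.7 + 0.5*0.6612*1^2
= 1.0306


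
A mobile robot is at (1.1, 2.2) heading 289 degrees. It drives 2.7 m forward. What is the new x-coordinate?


x_new = x0 + d*cos(theta)
= 1.1 + 2.7*cos(289)
= 1.1 + 0.879
= 1.979


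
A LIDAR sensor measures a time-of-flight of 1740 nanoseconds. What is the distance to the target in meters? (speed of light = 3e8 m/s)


tof = 1740 ns = 1.74e-06 s
dist = c * tof / 2
= 3e8 * 1.74e-06 / 2
= 261.0 m


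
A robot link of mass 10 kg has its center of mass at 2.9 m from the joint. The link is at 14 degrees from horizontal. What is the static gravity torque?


tau = m*g*L*cos(angle)
= 10 * 9.81 * 2.9 * cos(14 deg)
= 10 * 9.81 * 2.9 * 0.9703
= 276.0394 Nm


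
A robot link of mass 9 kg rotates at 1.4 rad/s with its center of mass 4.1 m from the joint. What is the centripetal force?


F = m * omega^2 * r
= 9 * 1.4^2 * 4.1
= 9 * 1.96 * 4.1
= 72.324 N


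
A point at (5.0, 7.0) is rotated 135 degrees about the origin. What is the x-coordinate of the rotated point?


x' = x*cos(theta) - y*sin(theta)
cos(135 deg) = -0.7071, sin(135 deg) = 0.7071
x' = 5.0 * -0.7071 - 7.0 * 0.7071
= -3.5355 - 4.9497
= -8.4853


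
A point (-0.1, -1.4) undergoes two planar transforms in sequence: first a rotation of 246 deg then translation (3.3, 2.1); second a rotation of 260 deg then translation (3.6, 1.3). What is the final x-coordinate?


After transform 1:
x1 = cos(246)*-0.1 - sin(246)*-1.4 + 3.3 = 2.0617
y1 = sin(246)*-0.1 + cos(246)*-1.4 + 2.1 = 2.7608
After transform 2:
x2 = cos(260)*2.0617 - sin(260)*2.7608 + 3.6
= 5.9608


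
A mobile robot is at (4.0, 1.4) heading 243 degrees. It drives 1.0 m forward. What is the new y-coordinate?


y_new = y0 + d*sin(theta)
= 1.4 + 1.0*sin(243)
= 1.4 + -0.891
= 0.509


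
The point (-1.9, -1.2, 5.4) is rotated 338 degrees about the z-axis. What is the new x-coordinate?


Rotation about z-axis: x' = x*cos(theta) - y*sin(theta)
= -1.9 * 0.9272 - -1.2 * -0.3746
= -2.2112


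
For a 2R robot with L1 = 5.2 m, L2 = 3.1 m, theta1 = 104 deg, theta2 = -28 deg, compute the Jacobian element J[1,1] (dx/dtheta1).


J[1,1] = -L1*sin(t1) - L2*sin(t1+t2)
= -5.2*sin(104) - 3.1*sin(76)
= -8.0535


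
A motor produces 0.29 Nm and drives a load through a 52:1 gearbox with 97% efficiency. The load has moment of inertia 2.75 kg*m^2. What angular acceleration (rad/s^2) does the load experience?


tau_out = tau_motor * N * eta
= 0.29 * 52 * 0.97 = 14.6276 Nm
alpha = tau_out / I = 14.6276 / 2.75
= 5.3191 rad/s^2


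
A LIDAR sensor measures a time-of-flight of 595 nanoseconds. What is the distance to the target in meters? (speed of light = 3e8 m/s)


tof = 595 ns = 5.95e-07 s
dist = c * tof / 2
= 3e8 * 5.95e-07 / 2
= 89.25 m


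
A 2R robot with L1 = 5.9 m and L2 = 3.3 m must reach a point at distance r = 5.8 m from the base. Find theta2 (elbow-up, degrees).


cos(theta2) = (r^2 - L1^2 - L2^2) / (2*L1*L2)
cos(theta2) = (33.64 - 34.81 - 10.89) / 38.94
cos(theta2) = -0.309707
theta2 = 108.0416 degrees


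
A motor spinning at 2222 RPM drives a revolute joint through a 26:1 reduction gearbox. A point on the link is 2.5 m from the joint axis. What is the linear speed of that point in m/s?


omega_motor = 2222 * 2*pi/60 = 232.6873 rad/s
omega_joint = omega_motor / 26 = 8.9495 rad/s
v = omega_joint * r = 8.9495 * 2.5
= 22.3738 m/s


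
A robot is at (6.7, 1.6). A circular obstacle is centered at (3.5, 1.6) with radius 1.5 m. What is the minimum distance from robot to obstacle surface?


center_dist = sqrt((6.7-3.5)^2 + (1.6-1.6)^2)
= sqrt(10.24 + 0.0)
= 3.2
min_dist = center_dist - radius = 3.2 - 1.5 = 1.7 m


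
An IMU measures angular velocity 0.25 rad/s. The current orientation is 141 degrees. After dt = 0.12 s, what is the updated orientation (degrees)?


delta_theta = w * dt = 0.25 * 0.12 = 0.03 rad
= 1.7189 deg
theta_new = 141 + 1.7189 = 142.7189 deg


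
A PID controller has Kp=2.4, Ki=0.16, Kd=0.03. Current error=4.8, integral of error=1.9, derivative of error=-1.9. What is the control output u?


u = Kp*e + Ki*int(e) + Kd*de/dt
= 2.4*4.8 + 0.16*1.9 + 0.03*(-1.9)
= 11.52 + 0.304 + -0.057
= 11.767


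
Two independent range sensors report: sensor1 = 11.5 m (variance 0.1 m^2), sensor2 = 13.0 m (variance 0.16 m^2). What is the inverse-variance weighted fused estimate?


w1 = (1/var1) / (1/var1 + 1/var2)
   = 10.0 / (10.0 + 6.25) = 0.6154
w2 = 1 - w1 = 0.3846
fused = w1*s1 + w2*s2 = 7.0769 + 5.0
= 12.0769 m


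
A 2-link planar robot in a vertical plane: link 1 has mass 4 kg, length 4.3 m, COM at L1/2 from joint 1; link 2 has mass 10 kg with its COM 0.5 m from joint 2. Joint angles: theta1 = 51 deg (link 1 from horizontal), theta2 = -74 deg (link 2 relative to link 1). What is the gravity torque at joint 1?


Horizontal distance from joint 1 to link-1 COM:
  x_c1 = (L1/2)*cos(t1) = 2.15 * 0.6293 = 1.353 m
Horizontal distance from joint 1 to link-2 COM:
  x_c2 = L1*cos(t1) + Lc2*cos(t1+t2)
       = 4.3*0.6293 + 0.5*0.9205 = 3.1663 m
tau1 = m1*g*x_c1 + m2*g*x_c2
     = 4*9.81*1.353 + 10*9.81*3.1663
     = 53.0932 + 310.617
     = 363.7102 Nm


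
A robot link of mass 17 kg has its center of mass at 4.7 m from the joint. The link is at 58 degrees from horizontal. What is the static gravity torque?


tau = m*g*L*cos(angle)
= 17 * 9.81 * 4.7 * cos(58 deg)
= 17 * 9.81 * 4.7 * 0.5299
= 415.3608 Nm


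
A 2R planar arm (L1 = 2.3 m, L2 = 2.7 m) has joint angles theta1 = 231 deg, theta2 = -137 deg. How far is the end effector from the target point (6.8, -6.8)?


End effector via forward kinematics:
x = L1*cos(t1) + L2*cos(t1+t2) = -1.6358
y = L1*sin(t1) + L2*sin(t1+t2) = 0.906
Distance to target:
d = sqrt((6.8 - -1.6358)^2 + (-6.8 - 0.906)^2)
= sqrt(71.1624 + 59.3822)
= 11.4256 m


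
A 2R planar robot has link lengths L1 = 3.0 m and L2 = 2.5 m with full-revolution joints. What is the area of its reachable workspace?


r_max = L1 + L2 = 5.5 m
r_min = |L1 - L2| = 0.5 m
Area = pi*(r_max^2 - r_min^2)
= pi*(30.25 - 0.25)
= pi * 30.0
= 94.2478 m^2


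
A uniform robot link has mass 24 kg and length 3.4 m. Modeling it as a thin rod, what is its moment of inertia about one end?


I = (1/3) * m * L^2
= (1/3) * 24 * 3.4^2
= 0.333333 * 24 * 11.56
= 92.48 kg*m^2


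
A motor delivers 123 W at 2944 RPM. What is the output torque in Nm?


omega = 2944 * 2*pi/60 = 308.295 rad/s
tau = P / omega = 123 / 308.295
= 0.399 Nm


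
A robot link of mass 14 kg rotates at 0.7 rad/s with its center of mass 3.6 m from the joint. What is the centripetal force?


F = m * omega^2 * r
= 14 * 0.7^2 * 3.6
= 14 * 0.49 * 3.6
= 24.696 N


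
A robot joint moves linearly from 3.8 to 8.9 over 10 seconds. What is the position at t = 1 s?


s = t/T = 1/10 = 0.1
p(t) = p0 + (pf-p0)*s
= 3.8 + (8.9 - 3.8) * 0.1
= 4.31


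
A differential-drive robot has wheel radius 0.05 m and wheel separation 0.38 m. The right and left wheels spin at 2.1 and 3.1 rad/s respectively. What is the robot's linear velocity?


vR = r*wR = 0.05*2.1 = 0.105 m/s
vL = r*wL = 0.05*3.1 = 0.155 m/s
v = (vR+vL)/2 = 0.13 m/s
omega = (vR-vL)/L = -0.1316 rad/s
linear velocity = 0.13 m/s


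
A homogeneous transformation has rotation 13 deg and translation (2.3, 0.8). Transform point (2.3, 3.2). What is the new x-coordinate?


x' = cos(theta)*px - sin(theta)*py + tx
= 0.9744*2.3 - 0.225*3.2 + 2.3
= 3.8212


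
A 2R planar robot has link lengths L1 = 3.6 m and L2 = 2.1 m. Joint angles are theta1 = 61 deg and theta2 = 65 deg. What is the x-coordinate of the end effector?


Convert angles to radians: theta1 = 1.0647, theta2 = 1.1345
x = L1*cos(theta1) + L2*cos(theta1+theta2)
x = 1.7453 + -1.2343
x = 0.511


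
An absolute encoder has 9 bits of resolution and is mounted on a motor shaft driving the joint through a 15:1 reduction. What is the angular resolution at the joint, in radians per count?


counts = 2^9 = 512
effective counts at joint = 512 * 15 = 7680
resolution = 2*pi / 7680
= 8.1812e-04 rad/count


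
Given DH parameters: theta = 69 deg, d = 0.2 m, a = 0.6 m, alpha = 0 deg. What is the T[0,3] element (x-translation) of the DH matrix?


T[0,3] = a * cos(theta)
= 0.6 * cos(69 deg)
= 0.6 * 0.3584
= 0.215


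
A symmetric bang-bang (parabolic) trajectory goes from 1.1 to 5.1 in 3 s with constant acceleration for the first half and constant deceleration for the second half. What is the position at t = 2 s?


Symmetric rest-to-rest: each phase covers (pf-p0)/2 in time T/2. 0.5*a*(T/2)^2 = (pf-p0)/2 => a = 4*(pf-p0)/T^2
a = 4*(5.1-1.1)/3^2 = 1.7778
t = 2 is in the deceleration phase (t > T/2).
p = pf - 0.5*a*(T-t)^2 = 5.1 - 0.5*1.7778*1^2
= 4.2111


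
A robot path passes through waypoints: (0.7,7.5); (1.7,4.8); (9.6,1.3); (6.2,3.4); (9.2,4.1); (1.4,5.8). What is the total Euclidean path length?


Segment lengths:
  seg1 = sqrt((1.0)^2 + (-2.7)^2) = 2.8792
  seg2 = sqrt((7.9)^2 + (-3.5)^2) = 8.6406
  seg3 = sqrt((-3.4)^2 + (2.1)^2) = 3.9962
  seg4 = sqrt((3.0)^2 + (0.7)^2) = 3.0806
  seg5 = sqrt((-7.8)^2 + (1.7)^2) = 7.9831
Total = 26.5798


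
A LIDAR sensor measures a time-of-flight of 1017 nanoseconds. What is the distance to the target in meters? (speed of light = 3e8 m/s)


tof = 1017 ns = 1.017e-06 s
dist = c * tof / 2
= 3e8 * 1.017e-06 / 2
= 152.55 m


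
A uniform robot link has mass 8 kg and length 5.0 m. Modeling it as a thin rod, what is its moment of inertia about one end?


I = (1/3) * m * L^2
= (1/3) * 8 * 5.0^2
= 0.333333 * 8 * 25.0
= 66.6667 kg*m^2


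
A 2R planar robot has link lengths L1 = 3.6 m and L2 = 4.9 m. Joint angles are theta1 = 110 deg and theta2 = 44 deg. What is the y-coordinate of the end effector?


Convert angles to radians: theta1 = 1.9199, theta2 = 0.7679
y = L1*sin(theta1) + L2*sin(theta1+theta2)
y = 3.3829 + 2.148
y = 5.5309


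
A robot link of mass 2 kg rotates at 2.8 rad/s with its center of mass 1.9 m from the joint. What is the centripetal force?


F = m * omega^2 * r
= 2 * 2.8^2 * 1.9
= 2 * 7.84 * 1.9
= 29.792 N


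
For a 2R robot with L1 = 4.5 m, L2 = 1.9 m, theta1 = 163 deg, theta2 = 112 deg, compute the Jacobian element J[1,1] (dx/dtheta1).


J[1,1] = -L1*sin(t1) - L2*sin(t1+t2)
= -4.5*sin(163) - 1.9*sin(275)
= 0.5771


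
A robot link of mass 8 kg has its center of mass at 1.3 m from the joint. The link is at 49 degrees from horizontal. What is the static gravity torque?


tau = m*g*L*cos(angle)
= 8 * 9.81 * 1.3 * cos(49 deg)
= 8 * 9.81 * 1.3 * 0.6561
= 66.9338 Nm


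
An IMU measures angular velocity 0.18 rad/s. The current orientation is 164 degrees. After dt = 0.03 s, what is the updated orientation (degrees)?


delta_theta = w * dt = 0.18 * 0.03 = 0.0054 rad
= 0.3094 deg
theta_new = 164 + 0.3094 = 164.3094 deg


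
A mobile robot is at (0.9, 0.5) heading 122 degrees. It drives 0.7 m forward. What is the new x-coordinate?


x_new = x0 + d*cos(theta)
= 0.9 + 0.7*cos(122)
= 0.9 + -0.3709
= 0.5291


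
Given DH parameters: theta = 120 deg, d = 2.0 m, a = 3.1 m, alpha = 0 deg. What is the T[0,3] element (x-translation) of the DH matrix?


T[0,3] = a * cos(theta)
= 3.1 * cos(120 deg)
= 3.1 * -0.5
= -1.55


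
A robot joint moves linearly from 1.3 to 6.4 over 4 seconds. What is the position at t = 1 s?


s = t/T = 1/4 = 0.25
p(t) = p0 + (pf-p0)*s
= 1.3 + (6.4 - 1.3) * 0.25
= 2.575


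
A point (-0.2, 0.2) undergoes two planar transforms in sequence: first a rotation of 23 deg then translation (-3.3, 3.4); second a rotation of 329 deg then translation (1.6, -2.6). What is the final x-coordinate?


After transform 1:
x1 = cos(23)*-0.2 - sin(23)*0.2 + -3.3 = -3.5622
y1 = sin(23)*-0.2 + cos(23)*0.2 + 3.4 = 3.506
After transform 2:
x2 = cos(329)*-3.5622 - sin(329)*3.506 + 1.6
= 0.3523


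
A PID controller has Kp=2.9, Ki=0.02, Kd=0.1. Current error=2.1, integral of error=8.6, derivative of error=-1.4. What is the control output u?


u = Kp*e + Ki*int(e) + Kd*de/dt
= 2.9*2.1 + 0.02*8.6 + 0.1*(-1.4)
= 6.09 + 0.172 + -0.14
= 6.122


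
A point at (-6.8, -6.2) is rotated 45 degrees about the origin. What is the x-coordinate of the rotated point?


x' = x*cos(theta) - y*sin(theta)
cos(45 deg) = 0.7071, sin(45 deg) = 0.7071
x' = -6.8 * 0.7071 - -6.2 * 0.7071
= -4.8083 - -4.3841
= -0.4243


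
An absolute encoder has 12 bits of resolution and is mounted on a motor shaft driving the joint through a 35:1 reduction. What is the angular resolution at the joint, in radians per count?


counts = 2^12 = 4096
effective counts at joint = 4096 * 35 = 143360
resolution = 2*pi / 143360
= 4.3828e-05 rad/count


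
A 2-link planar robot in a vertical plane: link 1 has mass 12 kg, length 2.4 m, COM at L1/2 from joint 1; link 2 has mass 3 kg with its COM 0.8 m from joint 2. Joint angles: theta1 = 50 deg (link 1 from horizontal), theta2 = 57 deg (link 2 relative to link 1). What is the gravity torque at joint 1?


Horizontal distance from joint 1 to link-1 COM:
  x_c1 = (L1/2)*cos(t1) = 1.2 * 0.6428 = 0.7713 m
Horizontal distance from joint 1 to link-2 COM:
  x_c2 = L1*cos(t1) + Lc2*cos(t1+t2)
       = 2.4*0.6428 + 0.8*-0.2924 = 1.3088 m
tau1 = m1*g*x_c1 + m2*g*x_c2
     = 12*9.81*0.7713 + 3*9.81*1.3088
     = 90.8027 + 38.5178
     = 129.3205 Nm


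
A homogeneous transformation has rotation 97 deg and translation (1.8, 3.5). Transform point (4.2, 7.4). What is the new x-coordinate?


x' = cos(theta)*px - sin(theta)*py + tx
= -0.1219*4.2 - 0.9925*7.4 + 1.8
= -6.0567


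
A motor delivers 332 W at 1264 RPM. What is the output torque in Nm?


omega = 1264 * 2*pi/60 = 132.3658 rad/s
tau = P / omega = 332 / 132.3658
= 2.5082 Nm


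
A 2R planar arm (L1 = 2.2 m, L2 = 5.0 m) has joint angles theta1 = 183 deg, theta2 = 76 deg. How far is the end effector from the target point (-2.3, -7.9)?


End effector via forward kinematics:
x = L1*cos(t1) + L2*cos(t1+t2) = -3.151
y = L1*sin(t1) + L2*sin(t1+t2) = -5.0233
Distance to target:
d = sqrt((-2.3 - -3.151)^2 + (-7.9 - -5.0233)^2)
= sqrt(0.7243 + 8.2755)
= 3.0 m


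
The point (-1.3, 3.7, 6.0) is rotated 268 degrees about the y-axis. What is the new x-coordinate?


Rotation about y-axis: x' = x*cos(theta) + z*sin(theta)
= -1.3 * -0.0349 + 6.0 * -0.9994
= -5.951


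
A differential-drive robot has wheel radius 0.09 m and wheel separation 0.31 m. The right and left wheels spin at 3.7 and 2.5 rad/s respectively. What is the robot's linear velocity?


vR = r*wR = 0.09*3.7 = 0.333 m/s
vL = r*wL = 0.09*2.5 = 0.225 m/s
v = (vR+vL)/2 = 0.279 m/s
omega = (vR-vL)/L = 0.3484 rad/s
linear velocity = 0.279 m/s


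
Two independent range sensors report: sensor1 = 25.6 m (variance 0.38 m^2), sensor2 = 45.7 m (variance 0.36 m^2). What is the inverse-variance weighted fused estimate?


w1 = (1/var1) / (1/var1 + 1/var2)
   = 2.6316 / (2.6316 + 2.7778) = 0.4865
w2 = 1 - w1 = 0.5135
fused = w1*s1 + w2*s2 = 12.4541 + 23.4676
= 35.9216 m


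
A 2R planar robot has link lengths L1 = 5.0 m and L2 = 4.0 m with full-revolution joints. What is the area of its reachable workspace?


r_max = L1 + L2 = 9.0 m
r_min = |L1 - L2| = 1.0 m
Area = pi*(r_max^2 - r_min^2)
= pi*(81.0 - 1.0)
= pi * 80.0
= 251.3274 m^2


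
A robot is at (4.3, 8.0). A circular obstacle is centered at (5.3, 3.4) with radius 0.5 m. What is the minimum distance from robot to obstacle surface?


center_dist = sqrt((4.3-5.3)^2 + (8.0-3.4)^2)
= sqrt(1.0 + 21.16)
= 4.7074
min_dist = center_dist - radius = 4.7074 - 0.5 = 4.2074 m


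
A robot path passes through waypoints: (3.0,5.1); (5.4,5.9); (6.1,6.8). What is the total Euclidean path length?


Segment lengths:
  seg1 = sqrt((2.4)^2 + (0.8)^2) = 2.5298
  seg2 = sqrt((0.7)^2 + (0.9)^2) = 1.1402
Total = 3.67


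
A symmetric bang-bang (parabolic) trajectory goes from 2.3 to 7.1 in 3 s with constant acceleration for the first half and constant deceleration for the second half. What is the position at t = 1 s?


Symmetric rest-to-rest: each phase covers (pf-p0)/2 in time T/2. 0.5*a*(T/2)^2 = (pf-p0)/2 => a = 4*(pf-p0)/T^2
a = 4*(7.1-2.3)/3^2 = 2.1333
t = 1 is in the acceleration phase (t <= T/2).
p = p0 + 0.5*a*t^2 = 2.3 + 0.5*2.1333*1^2
= 3.3667


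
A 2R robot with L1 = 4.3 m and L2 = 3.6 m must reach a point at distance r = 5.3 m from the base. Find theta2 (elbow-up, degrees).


cos(theta2) = (r^2 - L1^2 - L2^2) / (2*L1*L2)
cos(theta2) = (28.09 - 18.49 - 12.96) / 30.96
cos(theta2) = -0.108527
theta2 = 96.2304 degrees


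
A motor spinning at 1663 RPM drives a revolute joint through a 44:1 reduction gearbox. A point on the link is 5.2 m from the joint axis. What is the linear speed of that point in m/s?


omega_motor = 1663 * 2*pi/60 = 174.149 rad/s
omega_joint = omega_motor / 44 = 3.9579 rad/s
v = omega_joint * r = 3.9579 * 5.2
= 20.5812 m/s


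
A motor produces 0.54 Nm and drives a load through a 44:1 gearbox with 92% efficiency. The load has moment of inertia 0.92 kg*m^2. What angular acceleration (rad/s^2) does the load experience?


tau_out = tau_motor * N * eta
= 0.54 * 44 * 0.92 = 21.8592 Nm
alpha = tau_out / I = 21.8592 / 0.92
= 23.76 rad/s^2


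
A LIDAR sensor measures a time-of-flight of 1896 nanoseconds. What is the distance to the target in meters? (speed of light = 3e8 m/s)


tof = 1896 ns = 1.896e-06 s
dist = c * tof / 2
= 3e8 * 1.896e-06 / 2
= 284.4 m


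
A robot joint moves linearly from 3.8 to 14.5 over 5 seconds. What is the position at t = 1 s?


s = t/T = 1/5 = 0.2
p(t) = p0 + (pf-p0)*s
= 3.8 + (14.5 - 3.8) * 0.2
= 5.94


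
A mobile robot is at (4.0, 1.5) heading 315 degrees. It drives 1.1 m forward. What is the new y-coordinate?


y_new = y0 + d*sin(theta)
= 1.5 + 1.1*sin(315)
= 1.5 + -0.7778
= 0.7222


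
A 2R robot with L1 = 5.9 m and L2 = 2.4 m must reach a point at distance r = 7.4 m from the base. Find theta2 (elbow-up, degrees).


cos(theta2) = (r^2 - L1^2 - L2^2) / (2*L1*L2)
cos(theta2) = (54.76 - 34.81 - 5.76) / 28.32
cos(theta2) = 0.501059
theta2 = 59.9299 degrees


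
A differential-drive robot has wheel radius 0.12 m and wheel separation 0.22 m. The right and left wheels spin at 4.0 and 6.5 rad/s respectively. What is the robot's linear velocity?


vR = r*wR = 0.12*4.0 = 0.48 m/s
vL = r*wL = 0.12*6.5 = 0.78 m/s
v = (vR+vL)/2 = 0.63 m/s
omega = (vR-vL)/L = -1.3636 rad/s
linear velocity = 0.63 m/s
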